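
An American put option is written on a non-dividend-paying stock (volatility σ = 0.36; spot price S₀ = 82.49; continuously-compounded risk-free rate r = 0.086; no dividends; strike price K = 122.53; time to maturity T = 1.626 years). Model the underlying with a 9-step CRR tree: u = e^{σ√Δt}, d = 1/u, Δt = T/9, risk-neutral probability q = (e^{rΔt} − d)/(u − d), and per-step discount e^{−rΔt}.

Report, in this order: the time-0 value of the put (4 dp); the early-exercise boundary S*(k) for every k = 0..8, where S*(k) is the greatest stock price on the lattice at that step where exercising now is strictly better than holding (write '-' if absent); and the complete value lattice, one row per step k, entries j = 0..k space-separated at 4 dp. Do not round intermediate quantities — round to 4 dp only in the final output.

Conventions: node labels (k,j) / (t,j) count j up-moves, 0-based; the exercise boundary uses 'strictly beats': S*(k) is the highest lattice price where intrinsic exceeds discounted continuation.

price = 40.0400
boundary = 82.4900 70.7859 82.4900 70.7859 82.4900 70.7859 82.4900 96.1294 82.4900
tree:
40.0400
51.7441 28.8052
61.7876 40.0400 19.0103
70.4061 51.7441 28.0814 10.9720
77.8017 61.7876 40.0400 17.5768 5.0317
84.1480 70.4061 51.7441 27.1499 9.0178 1.3980
89.5938 77.8017 61.7876 40.0400 15.7317 2.9143 0.0000
94.2670 84.1480 70.4061 51.7441 26.4006 6.0751 0.0000 0.0000
98.2771 89.5938 77.8017 61.7876 40.0400 12.6644 0.0000 0.0000 0.0000
101.7182 94.2670 84.1480 70.4061 51.7441 26.4006 0.0000 0.0000 0.0000 0.0000

Δt=0.18067, u=1.16535, d=0.85811, q=0.51279, disc=e^(-rΔt)=0.98458
k=9 terminal: V=max(K-S,0) → 101.7182 94.2670 84.1480 70.4061 51.7441 26.4006 0.0000 0.0000 0.0000 0.0000
k=8: j=0 S=24.2529 intr=98.2771 cont=96.3880 V=98.2771[EX]; j=1 S=32.9362 intr=89.5938 cont=87.7048 V=89.5938[EX]; j=2 S=44.7283 intr=77.8017 cont=75.9126 V=77.8017[EX]; j=3 S=60.7424 intr=61.7876 cont=59.8985 V=61.7876[EX]; j=4 S=82.4900 intr=40.0400 cont=38.1509 V=40.0400[EX]; j=5 S=112.0239 intr=10.5061 cont=12.6644 V=12.6644[hold]; j=6 S=152.1319 intr=0.0000 cont=0.0000 V=0.0000[hold]; j=7 S=206.5997 intr=0.0000 cont=0.0000 V=0.0000[hold]; j=8 S=280.5686 intr=0.0000 cont=0.0000 V=0.0000[hold]  S*(8)=82.4900
k=7: j=0 S=28.2630 intr=94.2670 cont=92.3779 V=94.2670[EX]; j=1 S=38.3820 intr=84.1480 cont=82.2589 V=84.1480[EX]; j=2 S=52.1239 intr=70.4061 cont=68.5170 V=70.4061[EX]; j=3 S=70.7859 intr=51.7441 cont=49.8551 V=51.7441[EX]; j=4 S=96.1294 intr=26.4006 cont=25.6013 V=26.4006[EX]; j=5 S=130.5466 intr=0.0000 cont=6.0751 V=6.0751[hold]; j=6 S=177.2862 intr=0.0000 cont=0.0000 V=0.0000[hold]; j=7 S=240.7600 intr=0.0000 cont=0.0000 V=0.0000[hold]  S*(7)=96.1294
k=6: j=0 S=32.9362 intr=89.5938 cont=87.7048 V=89.5938[EX]; j=1 S=44.7283 intr=77.8017 cont=75.9126 V=77.8017[EX]; j=2 S=60.7424 intr=61.7876 cont=59.8985 V=61.7876[EX]; j=3 S=82.4900 intr=40.0400 cont=38.1509 V=40.0400[EX]; j=4 S=112.0239 intr=10.5061 cont=15.7317 V=15.7317[hold]; j=5 S=152.1319 intr=0.0000 cont=2.9143 V=2.9143[hold]; j=6 S=206.5997 intr=0.0000 cont=0.0000 V=0.0000[hold]  S*(6)=82.4900
k=5: j=0 S=38.3820 intr=84.1480 cont=82.2589 V=84.1480[EX]; j=1 S=52.1239 intr=70.4061 cont=68.5170 V=70.4061[EX]; j=2 S=70.7859 intr=51.7441 cont=49.8551 V=51.7441[EX]; j=3 S=96.1294 intr=26.4006 cont=27.1499 V=27.1499[hold]; j=4 S=130.5466 intr=0.0000 cont=9.0178 V=9.0178[hold]; j=5 S=177.2862 intr=0.0000 cont=1.3980 V=1.3980[hold]  S*(5)=70.7859
k=4: j=0 S=44.7283 intr=77.8017 cont=75.9126 V=77.8017[EX]; j=1 S=60.7424 intr=61.7876 cont=59.8985 V=61.7876[EX]; j=2 S=82.4900 intr=40.0400 cont=38.5292 V=40.0400[EX]; j=3 S=112.0239 intr=10.5061 cont=17.5768 V=17.5768[hold]; j=4 S=152.1319 intr=0.0000 cont=5.0317 V=5.0317[hold]  S*(4)=82.4900
k=3: j=0 S=52.1239 intr=70.4061 cont=68.5170 V=70.4061[EX]; j=1 S=70.7859 intr=51.7441 cont=49.8551 V=51.7441[EX]; j=2 S=96.1294 intr=26.4006 cont=28.0814 V=28.0814[hold]; j=3 S=130.5466 intr=0.0000 cont=10.9720 V=10.9720[hold]  S*(3)=70.7859
k=2: j=0 S=60.7424 intr=61.7876 cont=59.8985 V=61.7876[EX]; j=1 S=82.4900 intr=40.0400 cont=38.9995 V=40.0400[EX]; j=2 S=112.0239 intr=10.5061 cont=19.0103 V=19.0103[hold]  S*(2)=82.4900
k=1: j=0 S=70.7859 intr=51.7441 cont=49.8551 V=51.7441[EX]; j=1 S=96.1294 intr=26.4006 cont=28.8052 V=28.8052[hold]  S*(1)=70.7859
k=0: j=0 S=82.4900 intr=40.0400 cont=39.3649 V=40.0400[EX]  S*(0)=82.4900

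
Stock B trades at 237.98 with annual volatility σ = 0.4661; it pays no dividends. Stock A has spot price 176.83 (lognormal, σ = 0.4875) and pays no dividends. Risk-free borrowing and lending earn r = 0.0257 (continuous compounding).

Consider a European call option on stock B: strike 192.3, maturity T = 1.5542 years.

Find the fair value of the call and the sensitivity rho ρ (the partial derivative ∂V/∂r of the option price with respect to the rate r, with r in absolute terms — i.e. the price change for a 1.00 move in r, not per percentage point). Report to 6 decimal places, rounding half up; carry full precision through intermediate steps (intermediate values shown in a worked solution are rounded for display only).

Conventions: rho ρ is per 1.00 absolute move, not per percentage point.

price = 79.281189
ρ = 160.137394

σ√T = 0.4661·√1.5542 = 0.581075
d₁ = (ln(S/K) + (r+σ²/2)T) / (σ√T) = (ln(237.98/192.3) + (0.0257+0.4661²/2)·1.5542) / 0.581075 = (0.213130 + 0.208767) / 0.581075 = 0.726063
d₂ = d₁ − σ√T = 0.726063 − 0.581075 = 0.144987
e^{−rT} = 0.960844
N(d₁) = 0.766100,  N(d₂) = 0.557640
Call price V = S·N(d₁) − K·e^{−rT}·N(d₂) = 182.316444 − 103.035256 = 79.281189
ρ = K·T·e^{−rT}·N(d₂) = 160.137394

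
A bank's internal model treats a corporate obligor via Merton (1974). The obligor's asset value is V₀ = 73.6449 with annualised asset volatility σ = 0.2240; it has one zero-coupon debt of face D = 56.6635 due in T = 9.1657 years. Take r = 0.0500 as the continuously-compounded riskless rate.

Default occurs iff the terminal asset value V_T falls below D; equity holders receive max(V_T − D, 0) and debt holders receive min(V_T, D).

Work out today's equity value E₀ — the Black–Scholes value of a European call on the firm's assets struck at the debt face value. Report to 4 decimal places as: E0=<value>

E0=40.2930

Apply the equity-as-call identities (strike 56.6635, horizon 9.1657 years):
d₁ = [ln(V₀/D) + (r + σ²/2)T] / (σ√T)
   = [ln(73.6449/56.6635) + (0.0500 + 0.5·0.2240²)·9.1657] / (0.2240·√9.1657)
   = [0.262125 + 0.688234] / 0.678158 = 1.401383
d₂ = d₁ − σ√T = 1.401383 − 0.678158 = 0.723225
N(d₁) = 0.919450,  N(d₂) = 0.765229,  e^(−rT) = 0.632367
E₀ = V₀·N(d₁) − D·e^(−rT)·N(d₂)
   = 73.6449·0.919450 − 56.6635·0.632367·0.765229 = 40.293019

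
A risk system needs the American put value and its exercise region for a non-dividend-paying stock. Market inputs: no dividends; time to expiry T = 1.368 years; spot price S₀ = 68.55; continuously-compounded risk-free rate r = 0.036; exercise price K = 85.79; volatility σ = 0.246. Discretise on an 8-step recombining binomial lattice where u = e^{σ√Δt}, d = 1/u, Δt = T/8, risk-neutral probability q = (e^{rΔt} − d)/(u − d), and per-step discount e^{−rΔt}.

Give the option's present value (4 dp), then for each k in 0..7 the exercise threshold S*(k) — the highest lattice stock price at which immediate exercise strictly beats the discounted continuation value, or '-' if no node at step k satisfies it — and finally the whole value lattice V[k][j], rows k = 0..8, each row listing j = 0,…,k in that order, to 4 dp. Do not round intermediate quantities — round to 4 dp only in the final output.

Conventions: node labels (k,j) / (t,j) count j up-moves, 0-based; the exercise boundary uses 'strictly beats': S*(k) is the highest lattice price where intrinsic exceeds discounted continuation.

price = 18.1433
boundary = - 61.9196 55.9306 61.9196 55.9306 61.9196 68.5500 75.8904
tree:
18.1433
23.8704 12.7490
29.8594 17.7659 7.9852
35.2692 23.8704 11.9969 4.1489
40.1558 29.8594 17.3396 6.9044 1.4976
44.5697 35.2692 23.8704 11.1474 2.8280 0.2113
48.5566 40.1558 29.8594 17.2400 5.3092 0.4294 0.0000
52.1580 44.5697 35.2692 23.8704 9.8996 0.8726 0.0000 0.0000
55.4110 48.5566 40.1558 29.8594 17.2400 1.7733 0.0000 0.0000 0.0000

Δt=0.17100, u=1.10708, d=0.90328, q=0.50489, disc=e^(-rΔt)=0.99386
k=8 terminal: V=max(K-S,0) → 55.4110 48.5566 40.1558 29.8594 17.2400 1.7733 0.0000 0.0000 0.0000
k=7: j=0 S=33.6320 intr=52.1580 cont=51.6315 V=52.1580[EX]; j=1 S=41.2203 intr=44.5697 cont=44.0432 V=44.5697[EX]; j=2 S=50.5208 intr=35.2692 cont=34.7427 V=35.2692[EX]; j=3 S=61.9196 intr=23.8704 cont=23.3439 V=23.8704[EX]; j=4 S=75.8904 intr=9.8996 cont=9.3731 V=9.8996[EX]; j=5 S=93.0133 intr=0.0000 cont=0.8726 V=0.8726[hold]; j=6 S=113.9996 intr=0.0000 cont=0.0000 V=0.0000[hold]; j=7 S=139.7210 intr=0.0000 cont=0.0000 V=0.0000[hold]  S*(7)=75.8904
k=6: j=0 S=37.2334 intr=48.5566 cont=48.0301 V=48.5566[EX]; j=1 S=45.6342 intr=40.1558 cont=39.6293 V=40.1558[EX]; j=2 S=55.9306 intr=29.8594 cont=29.3329 V=29.8594[EX]; j=3 S=68.5500 intr=17.2400 cont=16.7135 V=17.2400[EX]; j=4 S=84.0167 intr=1.7733 cont=5.3092 V=5.3092[hold]; j=5 S=102.9732 intr=0.0000 cont=0.4294 V=0.4294[hold]; j=6 S=126.2067 intr=0.0000 cont=0.0000 V=0.0000[hold]  S*(6)=68.5500
k=5: j=0 S=41.2203 intr=44.5697 cont=44.0432 V=44.5697[EX]; j=1 S=50.5208 intr=35.2692 cont=34.7427 V=35.2692[EX]; j=2 S=61.9196 intr=23.8704 cont=23.3439 V=23.8704[EX]; j=3 S=75.8904 intr=9.8996 cont=11.1474 V=11.1474[hold]; j=4 S=93.0133 intr=0.0000 cont=2.8280 V=2.8280[hold]; j=5 S=113.9996 intr=0.0000 cont=0.2113 V=0.2113[hold]  S*(5)=61.9196
k=4: j=0 S=45.6342 intr=40.1558 cont=39.6293 V=40.1558[EX]; j=1 S=55.9306 intr=29.8594 cont=29.3329 V=29.8594[EX]; j=2 S=68.5500 intr=17.2400 cont=17.3396 V=17.3396[hold]; j=3 S=84.0167 intr=1.7733 cont=6.9044 V=6.9044[hold]; j=4 S=102.9732 intr=0.0000 cont=1.4976 V=1.4976[hold]  S*(4)=55.9306
k=3: j=0 S=50.5208 intr=35.2692 cont=34.7427 V=35.2692[EX]; j=1 S=61.9196 intr=23.8704 cont=23.3939 V=23.8704[EX]; j=2 S=75.8904 intr=9.8996 cont=11.9969 V=11.9969[hold]; j=3 S=93.0133 intr=0.0000 cont=4.1489 V=4.1489[hold]  S*(3)=61.9196
k=2: j=0 S=55.9306 intr=29.8594 cont=29.3329 V=29.8594[EX]; j=1 S=68.5500 intr=17.2400 cont=17.7659 V=17.7659[hold]; j=2 S=84.0167 intr=1.7733 cont=7.9852 V=7.9852[hold]  S*(2)=55.9306
k=1: j=0 S=61.9196 intr=23.8704 cont=23.6078 V=23.8704[EX]; j=1 S=75.8904 intr=9.8996 cont=12.7490 V=12.7490[hold]  S*(1)=61.9196
k=0: j=0 S=68.5500 intr=17.2400 cont=18.1433 V=18.1433[hold]  S*(0)=-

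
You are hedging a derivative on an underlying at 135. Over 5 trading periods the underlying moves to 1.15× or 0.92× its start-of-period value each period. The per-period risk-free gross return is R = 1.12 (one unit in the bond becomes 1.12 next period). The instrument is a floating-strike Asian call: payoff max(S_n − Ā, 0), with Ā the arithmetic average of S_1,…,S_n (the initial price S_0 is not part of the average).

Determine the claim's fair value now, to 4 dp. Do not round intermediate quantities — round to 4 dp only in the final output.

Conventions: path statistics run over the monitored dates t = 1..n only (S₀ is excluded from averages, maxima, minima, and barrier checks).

price = 26.0790

No-arbitrage gives p* = (R−d)/(u−d) = 0.8696: enumerate every path, weight its payoff by its p*-probability, and discount by R^5.
Enumerate all 2^5 = 32 price paths (U = up ×1.15, D = down ×0.92); each path with k up-moves has probability p*^k·(1−p*)^(5−k).
DDDDD: Ā=105.8552, payoff=0.0000, prob=0.000038
UDDDD: Ā=132.3190, payoff=0.0000, prob=0.000252
DUDDD: Ā=126.1090, payoff=0.0000, prob=0.000252
UUDDD: Ā=157.6362, payoff=0.0000, prob=0.001678
DDUDD: Ā=120.3958, payoff=0.0000, prob=0.000252
UDUDD: Ā=150.4947, payoff=0.0000, prob=0.001678
DUUDD: Ā=144.2847, payoff=0.0000, prob=0.001678
UUUDD: Ā=180.3559, payoff=0.0000, prob=0.011186
DDDUD: Ā=115.1396, payoff=0.0000, prob=0.000252
UDDUD: Ā=143.9245, payoff=0.0000, prob=0.001678
DUDUD: Ā=137.7145, payoff=1.3105, prob=0.001678
UUDUD: Ā=172.1432, payoff=1.6381, prob=0.011186
DDUUD: Ā=132.0013, payoff=7.0237, prob=0.001678
UDUUD: Ā=165.0017, payoff=8.7796, prob=0.011186
DUUUD: Ā=158.7917, payoff=14.9896, prob=0.011186
UUUUD: Ā=198.4896, payoff=18.7370, prob=0.074577
DDDDU: Ā=110.3040, payoff=0.9160, prob=0.000252
UDDDU: Ā=137.8800, payoff=1.1450, prob=0.001678
DUDDU: Ā=131.6700, payoff=7.3550, prob=0.001678
UUDDU: Ā=164.5875, payoff=9.1938, prob=0.011186
DDUDU: Ā=125.9568, payoff=13.0682, prob=0.001678
UDUDU: Ā=157.4460, payoff=16.3353, prob=0.011186
DUUDU: Ā=151.2360, payoff=22.5453, prob=0.011186
UUUDU: Ā=189.0450, payoff=28.1816, prob=0.074577
DDDUU: Ā=120.7006, payoff=18.3244, prob=0.001678
UDDUU: Ā=150.8758, payoff=22.9055, prob=0.011186
DUDUU: Ā=144.6658, payoff=29.1155, prob=0.011186
UUDUU: Ā=180.8323, payoff=36.3943, prob=0.074577
DDUUU: Ā=138.9526, payoff=34.8287, prob=0.011186
UDUUU: Ā=173.6908, payoff=43.5358, prob=0.074577
DUUUU: Ā=167.4808, payoff=49.7458, prob=0.074577
UUUUU: Ā=209.3509, payoff=62.1823, prob=0.497177
Price = Σ prob·payoff / R^5 = 45.960083 / 1.762342 = 26.0790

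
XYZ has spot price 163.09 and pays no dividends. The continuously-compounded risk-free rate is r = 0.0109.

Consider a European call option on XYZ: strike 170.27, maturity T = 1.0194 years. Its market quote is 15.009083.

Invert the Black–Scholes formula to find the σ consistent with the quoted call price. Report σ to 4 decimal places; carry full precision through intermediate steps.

sigma = 0.2634

At σ = 0.2634 the Black–Scholes value reproduces the quote:
σ√T = 0.2634·√1.0194 = 0.265943
d₁ = (ln(S/K) + (r+σ²/2)T) / (σ√T) = (ln(163.09/170.27) + (0.0109+0.2634²/2)·1.0194) / 0.265943 = (-0.043083 + 0.046474) / 0.265943 = 0.012751
d₂ = d₁ − σ√T = 0.012751 − 0.265943 = -0.253192
e^{−rT} = 0.988950
N(d₁) = 0.505087,  N(d₂) = 0.400060
V = S·N(d₁) − K·e^{−rT}·N(d₂) = 82.374595 − 67.365512 = 15.009083 (the quoted price), and the Black–Scholes price is strictly increasing in σ, so σ is unique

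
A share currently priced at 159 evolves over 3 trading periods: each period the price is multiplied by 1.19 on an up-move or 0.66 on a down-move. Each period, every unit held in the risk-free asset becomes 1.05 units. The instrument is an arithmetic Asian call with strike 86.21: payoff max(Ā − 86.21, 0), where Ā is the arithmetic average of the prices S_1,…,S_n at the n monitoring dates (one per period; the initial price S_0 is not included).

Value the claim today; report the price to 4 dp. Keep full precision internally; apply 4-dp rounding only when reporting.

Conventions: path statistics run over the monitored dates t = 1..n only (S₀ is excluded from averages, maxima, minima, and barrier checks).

Set p* = 0.7358 (from d < R < u); the path-dependent value is the discounted p*-expectation over all price paths.
Enumerate all 2^3 = 8 price paths (U = up ×1.19, D = down ×0.66); each path with k up-moves has probability p*^k·(1−p*)^(3−k).
DDD: Ā=73.3041, payoff=0.0000, prob=0.018431
UDD: Ā=132.1695, payoff=45.9595, prob=0.051344
DUD: Ā=104.0795, payoff=17.8695, prob=0.051344
UUD: Ā=187.6585, payoff=101.4485, prob=0.143031
DDU: Ā=85.5401, payoff=0.0000, prob=0.051344
UDU: Ā=154.2314, payoff=68.0214, prob=0.143031
DUU: Ā=126.1414, payoff=39.9314, prob=0.143031
UUU: Ā=227.4367, payoff=141.2267, prob=0.398443
Price = Σ prob·payoff / R^3 = 89.498894 / 1.157625 = 77.3125

price = 77.3125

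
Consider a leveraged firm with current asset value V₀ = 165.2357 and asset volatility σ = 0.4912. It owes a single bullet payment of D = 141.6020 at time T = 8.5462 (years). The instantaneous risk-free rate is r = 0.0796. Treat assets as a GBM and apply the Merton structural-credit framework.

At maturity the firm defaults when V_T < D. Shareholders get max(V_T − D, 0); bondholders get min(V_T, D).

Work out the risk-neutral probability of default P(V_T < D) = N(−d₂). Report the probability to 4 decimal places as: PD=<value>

Apply the equity-as-call identities (strike 141.6020, horizon 8.5462 years):
d₁ = [ln(V₀/D) + (r + σ²/2)T] / (σ√T)
   = [ln(165.2357/141.6020) + (0.0796 + 0.5·0.4912²)·8.5462] / (0.4912·√8.5462)
   = [0.154353 + 1.711280] / 1.435968 = 1.299216
d₂ = d₁ − σ√T = 1.299216 − 1.435968 = -0.136753
risk-neutral PD = N(−d₂) = N(0.136753) = 0.554387

PD=0.5544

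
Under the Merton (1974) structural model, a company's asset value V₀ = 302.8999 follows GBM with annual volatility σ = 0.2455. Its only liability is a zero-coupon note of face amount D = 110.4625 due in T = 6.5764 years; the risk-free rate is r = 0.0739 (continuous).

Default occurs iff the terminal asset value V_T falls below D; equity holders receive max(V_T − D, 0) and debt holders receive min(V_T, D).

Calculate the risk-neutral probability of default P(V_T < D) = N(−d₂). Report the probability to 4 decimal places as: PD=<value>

Equity is a call on the firm's assets struck at D = 110.4625:
d₁ = [ln(V₀/D) + (r + σ²/2)T] / (σ√T)
   = [ln(302.8999/110.4625) + (0.0739 + 0.5·0.2455²)·6.5764] / (0.2455·√6.5764)
   = [1.008726 + 0.684177] / 0.629572 = 2.688973
d₂ = d₁ − σ√T = 2.688973 − 0.629572 = 2.059401
risk-neutral PD = N(−d₂) = N(-2.059401) = 0.019728

PD=0.0197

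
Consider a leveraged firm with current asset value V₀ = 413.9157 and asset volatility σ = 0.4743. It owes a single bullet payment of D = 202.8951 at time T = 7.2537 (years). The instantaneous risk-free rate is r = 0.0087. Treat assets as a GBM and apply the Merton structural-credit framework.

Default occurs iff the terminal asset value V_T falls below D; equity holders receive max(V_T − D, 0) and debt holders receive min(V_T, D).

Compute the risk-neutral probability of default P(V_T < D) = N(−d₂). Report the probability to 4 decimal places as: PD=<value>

PD=0.5124

Work the structural quantities from V₀ = 413.9157 against face 202.8951:
d₁ = [ln(V₀/D) + (r + σ²/2)T] / (σ√T)
   = [ln(413.9157/202.8951) + (0.0087 + 0.5·0.4743²)·7.2537] / (0.4743·√7.2537)
   = [0.712973 + 0.879005] / 1.277418 = 1.246247
d₂ = d₁ − σ√T = 1.246247 − 1.277418 = -0.031170
risk-neutral PD = N(−d₂) = N(0.031170) = 0.512433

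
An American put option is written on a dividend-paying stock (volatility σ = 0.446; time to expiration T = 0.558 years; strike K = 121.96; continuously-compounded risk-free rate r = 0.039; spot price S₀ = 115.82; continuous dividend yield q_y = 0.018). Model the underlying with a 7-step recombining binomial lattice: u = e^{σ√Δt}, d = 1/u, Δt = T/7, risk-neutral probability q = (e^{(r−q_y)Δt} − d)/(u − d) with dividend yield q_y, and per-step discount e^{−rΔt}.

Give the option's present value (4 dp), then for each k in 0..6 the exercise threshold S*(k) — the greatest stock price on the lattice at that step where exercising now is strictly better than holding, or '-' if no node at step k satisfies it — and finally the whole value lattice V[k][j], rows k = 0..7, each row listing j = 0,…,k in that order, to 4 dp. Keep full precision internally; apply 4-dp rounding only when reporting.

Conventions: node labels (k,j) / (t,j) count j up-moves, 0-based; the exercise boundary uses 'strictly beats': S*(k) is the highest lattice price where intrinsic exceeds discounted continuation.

price = 18.4663
boundary = - - - - 69.9897 79.3819 90.0345
tree:
18.4663
25.2837 11.0583
33.4591 16.4204 5.2088
42.5940 23.5899 8.6100 1.4866
51.9703 32.5180 13.8843 2.8416 0.0000
60.2513 42.5781 21.6206 5.4314 0.0000 0.0000
67.5524 51.9703 31.9255 10.3816 0.0000 0.0000 0.0000
73.9898 60.2513 42.5781 19.8434 0.0000 0.0000 0.0000 0.0000

params: Δt=0.07971 u=1.13419 d=0.88168 q=0.47520 e^(-rΔt)=0.99690
t_7 payoffs: 73.9898 60.2513 42.5781 19.8434 0.0000 0.0000 0.0000 0.0000
t_6: node(6,0) S=54.4076 payoff=67.5524 vs cont=67.2519 → 67.5524 [stop]  node(6,1) S=69.9897 payoff=51.9703 vs cont=51.6921 → 51.9703 [stop]  node(6,2) S=90.0345 payoff=31.9255 vs cont=31.6761 → 31.9255 [stop]  node(6,3) S=115.8200 payoff=6.1400 vs cont=10.3816 → 10.3816 [wait]  node(6,4) S=148.9904 payoff=0.0000 vs cont=0.0000 → 0.0000 [wait]  node(6,5) S=191.6607 payoff=0.0000 vs cont=0.0000 → 0.0000 [wait]  node(6,6) S=246.5517 payoff=0.0000 vs cont=0.0000 → 0.0000 [wait]  ⇒ S*(6)=90.0345
t_5: node(5,0) S=61.7087 payoff=60.2513 vs cont=59.9612 → 60.2513 [stop]  node(5,1) S=79.3819 payoff=42.5781 vs cont=42.3134 → 42.5781 [stop]  node(5,2) S=102.1166 payoff=19.8434 vs cont=21.6206 → 21.6206 [wait]  node(5,3) S=131.3624 payoff=0.0000 vs cont=5.4314 → 5.4314 [wait]  node(5,4) S=168.9841 payoff=0.0000 vs cont=0.0000 → 0.0000 [wait]  node(5,5) S=217.3805 payoff=0.0000 vs cont=0.0000 → 0.0000 [wait]  ⇒ S*(5)=79.3819
t_4: node(4,0) S=69.9897 payoff=51.9703 vs cont=51.6921 → 51.9703 [stop]  node(4,1) S=90.0345 payoff=31.9255 vs cont=32.5180 → 32.5180 [wait]  node(4,2) S=115.8200 payoff=6.1400 vs cont=13.8843 → 13.8843 [wait]  node(4,3) S=148.9904 payoff=0.0000 vs cont=2.8416 → 2.8416 [wait]  node(4,4) S=191.6607 payoff=0.0000 vs cont=0.0000 → 0.0000 [wait]  ⇒ S*(4)=69.9897
t_3: node(3,0) S=79.3819 payoff=42.5781 vs cont=42.5940 → 42.5940 [wait]  node(3,1) S=102.1166 payoff=19.8434 vs cont=23.5899 → 23.5899 [wait]  node(3,2) S=131.3624 payoff=0.0000 vs cont=8.6100 → 8.6100 [wait]  node(3,3) S=168.9841 payoff=0.0000 vs cont=1.4866 → 1.4866 [wait]  ⇒ S*(3)=-
t_2: node(2,0) S=90.0345 payoff=31.9255 vs cont=33.4591 → 33.4591 [wait]  node(2,1) S=115.8200 payoff=6.1400 vs cont=16.4204 → 16.4204 [wait]  node(2,2) S=148.9904 payoff=0.0000 vs cont=5.2088 → 5.2088 [wait]  ⇒ S*(2)=-
t_1: node(1,0) S=102.1166 payoff=19.8434 vs cont=25.2837 → 25.2837 [wait]  node(1,1) S=131.3624 payoff=0.0000 vs cont=11.0583 → 11.0583 [wait]  ⇒ S*(1)=-
t_0: node(0,0) S=115.8200 payoff=6.1400 vs cont=18.4663 → 18.4663 [wait]  ⇒ S*(0)=-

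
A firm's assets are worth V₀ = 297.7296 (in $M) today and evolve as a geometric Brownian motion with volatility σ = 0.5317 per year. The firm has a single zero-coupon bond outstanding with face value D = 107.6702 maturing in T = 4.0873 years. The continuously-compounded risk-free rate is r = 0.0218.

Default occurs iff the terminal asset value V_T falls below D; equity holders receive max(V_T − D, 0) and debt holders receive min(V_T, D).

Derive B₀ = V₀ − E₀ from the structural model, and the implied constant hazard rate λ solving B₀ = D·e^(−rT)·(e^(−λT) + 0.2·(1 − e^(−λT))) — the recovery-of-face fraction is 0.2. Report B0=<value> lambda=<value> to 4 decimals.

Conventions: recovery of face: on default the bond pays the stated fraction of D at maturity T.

Apply the equity-as-call identities (strike 107.6702, horizon 4.0873 years):
d₁ = [ln(V₀/D) + (r + σ²/2)T] / (σ√T)
   = [ln(297.7296/107.6702) + (0.0218 + 0.5·0.5317²)·4.0873] / (0.5317·√4.0873)
   = [1.017113 + 0.666853] / 1.074942 = 1.566565
d₂ = d₁ − σ√T = 1.566565 − 1.074942 = 0.491623
N(d₁) = 0.941392,  N(d₂) = 0.688507,  e^(−rT) = 0.914751
E₀ = V₀·N(d₁) − D·e^(−rT)·N(d₂)
   = 297.7296·0.941392 − 107.6702·0.914751·0.688507 = 212.468137
B₀ = V₀ − E₀ = 297.7296 − 212.468137 = 85.261463
e^(−λT) = (B₀·e^(rT)/D − 0.2)/(1 − 0.2) = (85.2615·1.093193/107.6702 − 0.2)/0.8 = 0.83209269
λ = −ln(0.83209269)/4.0873 = 0.044971

B0=85.2615 lambda=0.0450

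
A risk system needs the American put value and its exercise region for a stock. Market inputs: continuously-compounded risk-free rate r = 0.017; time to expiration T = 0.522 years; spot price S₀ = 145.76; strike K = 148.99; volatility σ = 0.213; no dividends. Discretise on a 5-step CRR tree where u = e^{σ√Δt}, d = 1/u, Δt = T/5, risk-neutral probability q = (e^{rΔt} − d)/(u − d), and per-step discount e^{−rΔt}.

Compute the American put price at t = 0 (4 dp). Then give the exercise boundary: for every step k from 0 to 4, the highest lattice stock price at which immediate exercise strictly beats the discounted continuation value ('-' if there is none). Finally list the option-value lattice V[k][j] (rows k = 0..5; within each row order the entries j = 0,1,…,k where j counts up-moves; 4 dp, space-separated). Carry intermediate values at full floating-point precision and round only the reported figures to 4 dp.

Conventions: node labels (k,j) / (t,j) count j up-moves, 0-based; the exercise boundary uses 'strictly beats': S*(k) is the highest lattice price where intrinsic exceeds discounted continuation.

params: Δt=0.10440 u=1.07125 d=0.93349 q=0.49570 e^(-rΔt)=0.99823
t_5 payoffs: 45.6681 30.4211 12.9241 0.0000 0.0000 0.0000
t_4: node(4,0) S=110.6832 payoff=38.3068 vs cont=38.0426 → 38.3068 [stop]  node(4,1) S=127.0165 payoff=21.9735 vs cont=21.7094 → 21.9735 [stop]  node(4,2) S=145.7600 payoff=3.2300 vs cont=6.5061 → 6.5061 [wait]  node(4,3) S=167.2695 payoff=0.0000 vs cont=0.0000 → 0.0000 [wait]  node(4,4) S=191.9531 payoff=0.0000 vs cont=0.0000 → 0.0000 [wait]  ⇒ S*(4)=127.0165
t_3: node(3,0) S=118.5689 payoff=30.4211 vs cont=30.1569 → 30.4211 [stop]  node(3,1) S=136.0659 payoff=12.9241 vs cont=14.2810 → 14.2810 [wait]  node(3,2) S=156.1448 payoff=0.0000 vs cont=3.2752 → 3.2752 [wait]  node(3,3) S=179.1868 payoff=0.0000 vs cont=0.0000 → 0.0000 [wait]  ⇒ S*(3)=118.5689
t_2: node(2,0) S=127.0165 payoff=21.9735 vs cont=22.3808 → 22.3808 [wait]  node(2,1) S=145.7600 payoff=3.2300 vs cont=8.8099 → 8.8099 [wait]  node(2,2) S=167.2695 payoff=0.0000 vs cont=1.6488 → 1.6488 [wait]  ⇒ S*(2)=-
t_1: node(1,0) S=136.0659 payoff=12.9241 vs cont=15.6260 → 15.6260 [wait]  node(1,1) S=156.1448 payoff=0.0000 vs cont=5.2508 → 5.2508 [wait]  ⇒ S*(1)=-
t_0: node(0,0) S=145.7600 payoff=3.2300 vs cont=10.4644 → 10.4644 [wait]  ⇒ S*(0)=-

price = 10.4644
boundary = - - - 118.5689 127.0165
tree:
10.4644
15.6260 5.2508
22.3808 8.8099 1.6488
30.4211 14.2810 3.2752 0.0000
38.3068 21.9735 6.5061 0.0000 0.0000
45.6681 30.4211 12.9241 0.0000 0.0000 0.0000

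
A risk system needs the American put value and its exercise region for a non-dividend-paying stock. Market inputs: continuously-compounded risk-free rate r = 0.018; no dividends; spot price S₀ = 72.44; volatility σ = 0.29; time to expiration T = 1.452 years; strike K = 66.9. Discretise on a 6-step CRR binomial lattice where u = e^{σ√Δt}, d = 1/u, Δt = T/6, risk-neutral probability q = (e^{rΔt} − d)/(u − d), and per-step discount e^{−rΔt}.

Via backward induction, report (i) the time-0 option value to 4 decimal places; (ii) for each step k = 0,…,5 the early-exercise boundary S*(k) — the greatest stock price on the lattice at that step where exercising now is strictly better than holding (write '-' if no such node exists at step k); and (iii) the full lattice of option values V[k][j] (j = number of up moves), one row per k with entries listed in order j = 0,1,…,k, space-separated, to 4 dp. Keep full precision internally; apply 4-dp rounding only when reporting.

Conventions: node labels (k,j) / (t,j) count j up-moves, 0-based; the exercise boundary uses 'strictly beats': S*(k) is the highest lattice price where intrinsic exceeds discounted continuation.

Δt=0.24200  u=1.15334  d=0.86705  q=0.47964  discount=0.99565
step 6 (expiry): payoffs max(K−S,0) = 36.1223 25.9597 12.4416 0.0000 0.0000 0.0000 0.0000
step 5: (k=5,j=0): S=35.4972, K−S=31.4028, hold=31.1120 ⇒ V=31.4028 exercise | (k=5,j=1): S=47.2180, K−S=19.6820, hold=19.3912 ⇒ V=19.6820 exercise | (k=5,j=2): S=62.8089, K−S=4.0911, hold=6.4459 ⇒ V=6.4459 continue | (k=5,j=3): S=83.5479, K−S=0.0000, hold=0.0000 ⇒ V=0.0000 continue | (k=5,j=4): S=111.1346, K−S=0.0000, hold=0.0000 ⇒ V=0.0000 continue | (k=5,j=5): S=147.8302, K−S=0.0000, hold=0.0000 ⇒ V=0.0000 continue  boundary S*=47.2180
step 4: (k=4,j=0): S=40.9403, K−S=25.9597, hold=25.6690 ⇒ V=25.9597 exercise | (k=4,j=1): S=54.4584, K−S=12.4416, hold=13.2755 ⇒ V=13.2755 continue | (k=4,j=2): S=72.4400, K−S=0.0000, hold=3.3396 ⇒ V=3.3396 continue | (k=4,j=3): S=96.3590, K−S=0.0000, hold=0.0000 ⇒ V=0.0000 continue | (k=4,j=4): S=128.1759, K−S=0.0000, hold=0.0000 ⇒ V=0.0000 continue  boundary S*=40.9403
step 3: (k=3,j=0): S=47.2180, K−S=19.6820, hold=19.7894 ⇒ V=19.7894 continue | (k=3,j=1): S=62.8089, K−S=4.0911, hold=8.4728 ⇒ V=8.4728 continue | (k=3,j=2): S=83.5479, K−S=0.0000, hold=1.7302 ⇒ V=1.7302 continue | (k=3,j=3): S=111.1346, K−S=0.0000, hold=0.0000 ⇒ V=0.0000 continue  boundary S*=-
step 2: (k=2,j=0): S=54.4584, K−S=12.4416, hold=14.2991 ⇒ V=14.2991 continue | (k=2,j=1): S=72.4400, K−S=0.0000, hold=5.2160 ⇒ V=5.2160 continue | (k=2,j=2): S=96.3590, K−S=0.0000, hold=0.8964 ⇒ V=0.8964 continue  boundary S*=-
step 1: (k=1,j=0): S=62.8089, K−S=4.0911, hold=9.8992 ⇒ V=9.8992 continue | (k=1,j=1): S=83.5479, K−S=0.0000, hold=3.1305 ⇒ V=3.1305 continue  boundary S*=-
step 0: (k=0,j=0): S=72.4400, K−S=0.0000, hold=6.6237 ⇒ V=6.6237 continue  boundary S*=-

price = 6.6237
boundary = - - - - 40.9403 47.2180
tree:
6.6237
9.8992 3.1305
14.2991 5.2160 0.8964
19.7894 8.4728 1.7302 0.0000
25.9597 13.2755 3.3396 0.0000 0.0000
31.4028 19.6820 6.4459 0.0000 0.0000 0.0000
36.1223 25.9597 12.4416 0.0000 0.0000 0.0000 0.0000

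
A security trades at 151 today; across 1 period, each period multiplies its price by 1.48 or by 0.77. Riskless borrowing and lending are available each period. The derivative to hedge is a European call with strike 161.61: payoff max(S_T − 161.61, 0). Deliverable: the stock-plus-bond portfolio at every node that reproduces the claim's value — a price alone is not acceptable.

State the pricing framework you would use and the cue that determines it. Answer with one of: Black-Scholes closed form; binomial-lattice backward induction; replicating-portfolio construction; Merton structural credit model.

framework: replicating-portfolio construction

Key observation: the mandate to exhibit the hedge at every date and state singles out the replicating-portfolio construction on the 1-period tree with factors 1.48 and 0.77 from 151.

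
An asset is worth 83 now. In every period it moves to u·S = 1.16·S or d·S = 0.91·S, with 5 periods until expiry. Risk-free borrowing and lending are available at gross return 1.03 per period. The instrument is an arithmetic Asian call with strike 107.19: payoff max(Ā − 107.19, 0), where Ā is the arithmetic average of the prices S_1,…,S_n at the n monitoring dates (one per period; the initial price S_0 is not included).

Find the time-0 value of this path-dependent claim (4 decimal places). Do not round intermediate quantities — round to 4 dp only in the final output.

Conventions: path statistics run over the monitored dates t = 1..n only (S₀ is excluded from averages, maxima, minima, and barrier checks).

Under the martingale measure an up-move has probability p* = 0.4800; value the claim as the probability-weighted average of per-path payoffs, discounted 5 periods at R = 1.03.
Enumerate all 2^5 = 32 price paths (U = up ×1.16, D = down ×0.91); each path with k up-moves has probability p*^k·(1−p*)^(5−k).
DDDDD: Ā=63.1041, payoff=0.0000, prob=0.038020
UDDDD: Ā=80.4404, payoff=0.0000, prob=0.035096
DUDDD: Ā=76.2904, payoff=0.0000, prob=0.035096
UUDDD: Ā=97.2493, payoff=0.0000, prob=0.032396
DDUDD: Ā=72.5139, payoff=0.0000, prob=0.035096
UDUDD: Ā=92.4353, payoff=0.0000, prob=0.032396
DUUDD: Ā=88.2853, payoff=0.0000, prob=0.032396
UUUDD: Ā=112.5395, payoff=5.3495, prob=0.029904
DDDUD: Ā=69.0773, payoff=0.0000, prob=0.035096
UDDUD: Ā=88.0546, payoff=0.0000, prob=0.032396
DUDUD: Ā=83.9046, payoff=0.0000, prob=0.032396
UUDUD: Ā=106.9553, payoff=0.0000, prob=0.029904
DDUUD: Ā=80.1281, payoff=0.0000, prob=0.032396
UDUUD: Ā=102.1413, payoff=0.0000, prob=0.029904
DUUUD: Ā=97.9913, payoff=0.0000, prob=0.029904
UUUUD: Ā=124.9120, payoff=17.7220, prob=0.027604
DDDDU: Ā=65.9500, payoff=0.0000, prob=0.035096
UDDDU: Ā=84.0681, payoff=0.0000, prob=0.032396
DUDDU: Ā=79.9181, payoff=0.0000, prob=0.032396
UUDDU: Ā=101.8736, payoff=0.0000, prob=0.029904
DDUDU: Ā=76.1416, payoff=0.0000, prob=0.032396
UDUDU: Ā=97.0596, payoff=0.0000, prob=0.029904
DUUDU: Ā=92.9096, payoff=0.0000, prob=0.029904
UUUDU: Ā=118.4342, payoff=11.2442, prob=0.027604
DDDUU: Ā=72.7050, payoff=0.0000, prob=0.032396
UDDUU: Ā=92.6789, payoff=0.0000, prob=0.029904
DUDUU: Ā=88.5289, payoff=0.0000, prob=0.029904
UUDUU: Ā=112.8500, payoff=5.6600, prob=0.027604
DDUUU: Ā=84.7524, payoff=0.0000, prob=0.029904
UDUUU: Ā=108.0360, payoff=0.8460, prob=0.027604
DUUUU: Ā=103.8860, payoff=0.0000, prob=0.027604
UUUUU: Ā=132.4261, payoff=25.2361, prob=0.025480
Price = Σ prob·payoff / R^5 = 1.782166 / 1.159274 = 1.5373

price = 1.5373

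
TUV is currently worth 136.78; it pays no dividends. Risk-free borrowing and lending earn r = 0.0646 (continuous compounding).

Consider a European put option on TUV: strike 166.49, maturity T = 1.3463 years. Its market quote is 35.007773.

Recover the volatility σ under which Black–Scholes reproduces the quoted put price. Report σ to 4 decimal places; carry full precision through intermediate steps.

At σ = 0.3970 the Black–Scholes value reproduces the quote:
σ√T = 0.397·√1.3463 = 0.460640
d₁ = (ln(S/K) + (r+σ²/2)T) / (σ√T) = (ln(136.78/166.49) + (0.0646+0.397²/2)·1.3463) / 0.460640 = (-0.196561 + 0.193065) / 0.460640 = -0.007589
d₂ = d₁ − σ√T = -0.007589 − 0.460640 = -0.468229
e^{−rT} = 0.916704
N(−d₁) = 0.503028,  N(−d₂) = 0.680190
V = K·e^{−rT}·N(−d₂) − S·N(−d₁) = 103.811902 − 68.804129 = 35.007773 (the quoted price), and the Black–Scholes price is strictly increasing in σ, so σ is unique

sigma = 0.3970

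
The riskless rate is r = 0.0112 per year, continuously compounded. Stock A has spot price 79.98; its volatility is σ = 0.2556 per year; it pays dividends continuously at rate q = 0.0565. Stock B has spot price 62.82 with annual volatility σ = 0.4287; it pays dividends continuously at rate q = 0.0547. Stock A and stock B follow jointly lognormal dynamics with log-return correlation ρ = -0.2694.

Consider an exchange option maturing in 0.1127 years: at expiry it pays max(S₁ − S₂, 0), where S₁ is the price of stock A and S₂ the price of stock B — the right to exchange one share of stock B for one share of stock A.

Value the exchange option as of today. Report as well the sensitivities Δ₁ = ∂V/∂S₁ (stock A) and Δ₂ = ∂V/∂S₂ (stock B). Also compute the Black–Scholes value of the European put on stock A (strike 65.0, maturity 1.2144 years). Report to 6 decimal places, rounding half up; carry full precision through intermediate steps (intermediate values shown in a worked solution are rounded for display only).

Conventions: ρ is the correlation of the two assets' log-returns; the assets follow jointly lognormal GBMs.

σ_eff = √(σ₁² + σ₂² − 2ρσ₁σ₂) = √(0.2556² + 0.4287² − 2·-0.2694·0.2556·0.4287) = 0.555117
d₁ = (ln(S₁/S₂) + (q₂ − q₁ + σ_eff²/2)T) / (σ_eff√T) = (ln(79.98/62.82) + (0.0547 − 0.0565 + 0.154077)·0.1127) / 0.186357 = 1.388005
d₂ = d₁ − σ_eff√T = 1.388005 − 0.186357 = 1.201648
N(d₁) = 0.917432,  N(d₂) = 0.885250
V = S₁·e^{−q₁T}·N(d₁) − S₂·e^{−q₂T}·N(d₂) = 72.910490 − 55.269634 = 17.640856
Δ₁ = e^{−q₁T}·N(d₁) = 0.911609;  Δ₂ = −e^{−q₂T}·N(d₂) = -0.879810
[vanilla: stock A put K=65.0]
σ√T = 0.2556·√1.2144 = 0.281671
d₁ = (ln(S/K) + (r−q+σ²/2)T) / (σ√T) = (ln(79.98/65.0) + (0.0112−0.0565+0.2556²/2)·1.2144) / 0.281671 = (0.207389 − 0.015343) / 0.281671 = 0.681811
d₂ = d₁ − σ√T = 0.681811 − 0.281671 = 0.400140
e^{−rT} = 0.986491
e^{−qT} = 0.933687
N(−d₁) = 0.247679,  N(−d₂) = 0.344527
price = K·e^{−rT}·N(−d₂) − S·e^{−qT}·N(−d₁) = 22.091700 − 18.495772 = 3.595928

exchange price = 17.640856
Δ1 = 0.911609
Δ2 = -0.879810
price(stock A put K=65.0) = 3.595928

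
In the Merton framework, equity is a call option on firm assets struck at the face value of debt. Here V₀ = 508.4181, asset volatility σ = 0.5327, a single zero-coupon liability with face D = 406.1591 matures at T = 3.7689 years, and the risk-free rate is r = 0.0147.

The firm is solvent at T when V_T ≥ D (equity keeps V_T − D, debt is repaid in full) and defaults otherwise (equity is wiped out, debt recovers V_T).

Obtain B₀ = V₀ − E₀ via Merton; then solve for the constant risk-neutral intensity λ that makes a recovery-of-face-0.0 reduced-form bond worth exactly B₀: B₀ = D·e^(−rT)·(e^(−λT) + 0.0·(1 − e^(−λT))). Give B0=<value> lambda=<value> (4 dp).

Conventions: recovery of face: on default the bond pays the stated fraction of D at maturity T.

B0=264.2616 lambda=0.0993

Work the structural quantities from V₀ = 508.4181 against face 406.1591:
d₁ = [ln(V₀/D) + (r + σ²/2)T] / (σ√T)
   = [ln(508.4181/406.1591) + (0.0147 + 0.5·0.5327²)·3.7689] / (0.5327·√3.7689)
   = [0.224559 + 0.590152] / 1.034165 = 0.787796
d₂ = d₁ − σ√T = 0.787796 − 1.034165 = -0.246370
N(d₁) = 0.784592,  N(d₂) = 0.402698,  e^(−rT) = 0.946104
E₀ = V₀·N(d₁) − D·e^(−rT)·N(d₂)
   = 508.4181·0.784592 − 406.1591·0.946104·0.402698 = 244.156459
B₀ = V₀ − E₀ = 508.4181 − 244.156459 = 264.261641
e^(−λT) = (B₀·e^(rT)/D − 0)/(1 − 0) = (264.2616·1.056966/406.1591 − 0)/1 = 0.68769999
λ = −ln(0.68769999)/3.7689 = 0.099340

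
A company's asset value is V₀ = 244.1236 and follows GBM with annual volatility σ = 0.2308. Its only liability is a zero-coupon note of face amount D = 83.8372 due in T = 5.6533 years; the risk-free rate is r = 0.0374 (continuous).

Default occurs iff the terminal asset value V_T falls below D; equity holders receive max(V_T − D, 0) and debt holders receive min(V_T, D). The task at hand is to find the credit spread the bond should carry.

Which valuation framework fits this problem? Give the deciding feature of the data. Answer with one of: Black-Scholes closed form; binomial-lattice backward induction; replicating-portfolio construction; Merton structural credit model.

framework: Merton structural credit model

Key observation: assets follow a GBM and default happens iff V_T < 83.8372; valuing claims on that split (equity as a call, risky debt as the residual) is the structural model's definition.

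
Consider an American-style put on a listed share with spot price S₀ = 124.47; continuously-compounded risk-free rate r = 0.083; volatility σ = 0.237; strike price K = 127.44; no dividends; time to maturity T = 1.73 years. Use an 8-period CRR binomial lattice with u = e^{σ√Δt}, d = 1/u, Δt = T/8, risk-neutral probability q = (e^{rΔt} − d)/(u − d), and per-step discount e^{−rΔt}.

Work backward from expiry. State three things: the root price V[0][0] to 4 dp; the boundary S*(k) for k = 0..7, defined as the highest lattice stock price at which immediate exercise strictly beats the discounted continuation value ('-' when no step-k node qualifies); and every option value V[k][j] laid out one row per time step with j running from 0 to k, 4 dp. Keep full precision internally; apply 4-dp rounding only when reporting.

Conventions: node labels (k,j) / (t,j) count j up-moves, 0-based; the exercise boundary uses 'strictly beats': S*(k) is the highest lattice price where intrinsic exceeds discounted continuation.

Δt=0.21625, u=1.11651, d=0.89564, q=0.55447, disc=e^(-rΔt)=0.98221
k=8 terminal: V=max(K-S,0) → 75.8992 63.1891 47.3445 27.5927 2.9700 0.0000 0.0000 0.0000 0.0000
k=7: j=0 S=57.5460 intr=69.8940 cont=67.6270 V=69.8940[EX]; j=1 S=71.7371 intr=55.7029 cont=53.4359 V=55.7029[EX]; j=2 S=89.4277 intr=38.0123 cont=35.7453 V=38.0123[EX]; j=3 S=111.4809 intr=15.9591 cont=13.6921 V=15.9591[EX]; j=4 S=138.9725 intr=0.0000 cont=1.2997 V=1.2997[hold]; j=5 S=173.2436 intr=0.0000 cont=0.0000 V=0.0000[hold]; j=6 S=215.9661 intr=0.0000 cont=0.0000 V=0.0000[hold]; j=7 S=269.2242 intr=0.0000 cont=0.0000 V=0.0000[hold]  S*(7)=111.4809
k=6: j=0 S=64.2509 intr=63.1891 cont=60.9221 V=63.1891[EX]; j=1 S=80.0955 intr=47.3445 cont=45.0776 V=47.3445[EX]; j=2 S=99.8473 intr=27.5927 cont=25.3257 V=27.5927[EX]; j=3 S=124.4700 intr=2.9700 cont=7.6915 V=7.6915[hold]; j=4 S=155.1648 intr=0.0000 cont=0.5687 V=0.5687[hold]; j=5 S=193.4289 intr=0.0000 cont=0.0000 V=0.0000[hold]; j=6 S=241.1292 intr=0.0000 cont=0.0000 V=0.0000[hold]  S*(6)=99.8473
k=5: j=0 S=71.7371 intr=55.7029 cont=53.4359 V=55.7029[EX]; j=1 S=89.4277 intr=38.0123 cont=35.7453 V=38.0123[EX]; j=2 S=111.4809 intr=15.9591 cont=16.2635 V=16.2635[hold]; j=3 S=138.9725 intr=0.0000 cont=3.6756 V=3.6756[hold]; j=4 S=173.2436 intr=0.0000 cont=0.2489 V=0.2489[hold]; j=5 S=215.9661 intr=0.0000 cont=0.0000 V=0.0000[hold]  S*(5)=89.4277
k=4: j=0 S=80.0955 intr=47.3445 cont=45.0776 V=47.3445[EX]; j=1 S=99.8473 intr=27.5927 cont=25.4915 V=27.5927[EX]; j=2 S=124.4700 intr=2.9700 cont=9.1187 V=9.1187[hold]; j=3 S=155.1648 intr=0.0000 cont=1.7440 V=1.7440[hold]; j=4 S=193.4289 intr=0.0000 cont=0.1089 V=0.1089[hold]  S*(4)=99.8473
k=3: j=0 S=89.4277 intr=38.0123 cont=35.7453 V=38.0123[EX]; j=1 S=111.4809 intr=15.9591 cont=17.0407 V=17.0407[hold]; j=2 S=138.9725 intr=0.0000 cont=4.9401 V=4.9401[hold]; j=3 S=173.2436 intr=0.0000 cont=0.8225 V=0.8225[hold]  S*(3)=89.4277
k=2: j=0 S=99.8473 intr=27.5927 cont=25.9148 V=27.5927[EX]; j=1 S=124.4700 intr=2.9700 cont=10.1475 V=10.1475[hold]; j=2 S=155.1648 intr=0.0000 cont=2.6098 V=2.6098[hold]  S*(2)=99.8473
k=1: j=0 S=111.4809 intr=15.9591 cont=17.6011 V=17.6011[hold]; j=1 S=138.9725 intr=0.0000 cont=5.8619 V=5.8619[hold]  S*(1)=-
k=0: j=0 S=124.4700 intr=2.9700 cont=10.8947 V=10.8947[hold]  S*(0)=-

price = 10.8947
boundary = - - 99.8473 89.4277 99.8473 89.4277 99.8473 111.4809
tree:
10.8947
17.6011 5.8619
27.5927 10.1475 2.6098
38.0123 17.0407 4.9401 0.8225
47.3445 27.5927 9.1187 1.7440 0.1089
55.7029 38.0123 16.2635 3.6756 0.2489 0.0000
63.1891 47.3445 27.5927 7.6915 0.5687 0.0000 0.0000
69.8940 55.7029 38.0123 15.9591 1.2997 0.0000 0.0000 0.0000
75.8992 63.1891 47.3445 27.5927 2.9700 0.0000 0.0000 0.0000 0.0000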